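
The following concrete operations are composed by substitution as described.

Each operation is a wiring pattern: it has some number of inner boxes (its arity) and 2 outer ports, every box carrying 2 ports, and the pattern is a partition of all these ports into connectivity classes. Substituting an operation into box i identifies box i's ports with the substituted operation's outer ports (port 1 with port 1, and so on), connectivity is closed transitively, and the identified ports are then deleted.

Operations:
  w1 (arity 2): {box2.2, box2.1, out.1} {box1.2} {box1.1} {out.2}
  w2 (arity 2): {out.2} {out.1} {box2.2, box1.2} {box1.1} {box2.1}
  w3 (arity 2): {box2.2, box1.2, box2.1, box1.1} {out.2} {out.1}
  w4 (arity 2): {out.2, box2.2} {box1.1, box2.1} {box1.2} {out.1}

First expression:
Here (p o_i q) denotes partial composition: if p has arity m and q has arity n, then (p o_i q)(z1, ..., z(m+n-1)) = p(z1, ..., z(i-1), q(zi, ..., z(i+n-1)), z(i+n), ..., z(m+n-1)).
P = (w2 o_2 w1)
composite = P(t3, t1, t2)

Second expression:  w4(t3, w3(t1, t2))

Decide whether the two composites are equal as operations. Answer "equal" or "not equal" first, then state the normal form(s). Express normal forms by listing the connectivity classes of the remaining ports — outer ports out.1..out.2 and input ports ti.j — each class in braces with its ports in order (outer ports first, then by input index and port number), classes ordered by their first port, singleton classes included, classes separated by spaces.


not equal; the first gives {out.1} {out.2} {t1.1} {t1.2} {t2.1, t2.2} {t3.1} {t3.2} and the second {out.1} {out.2} {t1.1, t1.2, t2.1, t2.2} {t3.1} {t3.2}

The first expression, normalized: {out.1} {out.2} {t1.1} {t1.2} {t2.1, t2.2} {t3.1} {t3.2}
The second expression, normalized: {out.1} {out.2} {t1.1, t1.2, t2.1, t2.2} {t3.1} {t3.2}
No match — not equal.


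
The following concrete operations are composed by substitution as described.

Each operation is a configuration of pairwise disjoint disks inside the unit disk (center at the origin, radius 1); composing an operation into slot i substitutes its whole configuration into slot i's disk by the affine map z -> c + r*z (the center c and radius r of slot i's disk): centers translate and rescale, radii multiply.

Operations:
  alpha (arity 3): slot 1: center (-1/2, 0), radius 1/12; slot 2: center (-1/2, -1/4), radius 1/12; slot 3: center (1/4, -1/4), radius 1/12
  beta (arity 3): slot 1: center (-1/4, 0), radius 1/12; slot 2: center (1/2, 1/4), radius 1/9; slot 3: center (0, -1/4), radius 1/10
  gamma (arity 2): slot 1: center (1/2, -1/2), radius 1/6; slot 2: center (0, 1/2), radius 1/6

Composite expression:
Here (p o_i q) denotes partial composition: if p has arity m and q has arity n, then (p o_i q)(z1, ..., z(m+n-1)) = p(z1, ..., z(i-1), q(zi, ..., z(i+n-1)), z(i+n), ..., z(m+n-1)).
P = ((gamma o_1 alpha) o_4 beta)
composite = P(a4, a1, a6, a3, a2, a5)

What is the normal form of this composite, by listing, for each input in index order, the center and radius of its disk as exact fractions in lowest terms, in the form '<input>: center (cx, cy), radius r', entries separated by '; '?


a1: center (5/12, -13/24), radius 1/72; a2: center (1/12, 13/24), radius 1/54; a3: center (-1/24, 1/2), radius 1/72; a4: center (5/12, -1/2), radius 1/72; a5: center (0, 11/24), radius 1/60; a6: center (13/24, -13/24), radius 1/72

Each a-disk chains the slot maps above it in gamma; radii multiply.
a4: after 2 affine steps, its disk has center (5/12, -1/2), radius 1/72
a1: after 2 affine steps, its disk has center (5/12, -13/24), radius 1/72
a6: after 2 affine steps, its disk has center (13/24, -13/24), radius 1/72
a3: after 2 affine steps, its disk has center (-1/24, 1/2), radius 1/72
a2: after 2 affine steps, its disk has center (1/12, 13/24), radius 1/54
a5: after 2 affine steps, its disk has center (0, 11/24), radius 1/60


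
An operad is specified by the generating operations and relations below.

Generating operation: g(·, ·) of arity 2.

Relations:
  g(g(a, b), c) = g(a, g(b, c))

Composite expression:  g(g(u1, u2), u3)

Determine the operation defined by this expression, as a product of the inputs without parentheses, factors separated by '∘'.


u1 ∘ u2 ∘ u3

Associativity of g dissolves the nesting; only the u-input order survives.
g(u1, u2) collapses to u1 ∘ u2
g(g(u1, u2), u3) collapses to u1 ∘ u2 ∘ u3


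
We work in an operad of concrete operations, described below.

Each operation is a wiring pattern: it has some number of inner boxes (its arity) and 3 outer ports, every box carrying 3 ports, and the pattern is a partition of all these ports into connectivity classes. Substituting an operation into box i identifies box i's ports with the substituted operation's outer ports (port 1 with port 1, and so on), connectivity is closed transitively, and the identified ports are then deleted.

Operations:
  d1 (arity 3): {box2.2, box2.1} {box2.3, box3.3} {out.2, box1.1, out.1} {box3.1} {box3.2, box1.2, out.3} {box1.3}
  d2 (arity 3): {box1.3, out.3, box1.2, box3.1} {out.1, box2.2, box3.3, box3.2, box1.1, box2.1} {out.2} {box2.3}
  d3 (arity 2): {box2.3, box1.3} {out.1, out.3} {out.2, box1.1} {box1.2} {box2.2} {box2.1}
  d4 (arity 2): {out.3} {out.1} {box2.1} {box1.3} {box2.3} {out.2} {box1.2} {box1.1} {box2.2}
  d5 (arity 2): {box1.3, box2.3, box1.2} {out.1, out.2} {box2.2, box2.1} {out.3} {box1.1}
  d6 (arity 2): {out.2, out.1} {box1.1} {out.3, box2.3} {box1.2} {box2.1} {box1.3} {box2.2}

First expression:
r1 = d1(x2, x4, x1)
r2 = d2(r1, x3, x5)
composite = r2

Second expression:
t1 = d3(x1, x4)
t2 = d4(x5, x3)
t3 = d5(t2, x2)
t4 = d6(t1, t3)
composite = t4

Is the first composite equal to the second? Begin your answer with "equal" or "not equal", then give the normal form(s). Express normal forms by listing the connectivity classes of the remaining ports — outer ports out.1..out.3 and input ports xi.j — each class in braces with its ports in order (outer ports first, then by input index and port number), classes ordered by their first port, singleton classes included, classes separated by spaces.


not equal; the first gives {out.1, out.3, x1.2, x2.1, x2.2, x3.1, x3.2, x5.1, x5.2, x5.3} {out.2} {x1.1} {x1.3, x4.3} {x2.3} {x3.3} {x4.1, x4.2} and the second {out.1, out.2} {out.3} {x1.1} {x1.2} {x1.3, x4.3} {x2.1, x2.2} {x2.3} {x3.1} {x3.2} {x3.3} {x4.1} {x4.2} {x5.1} {x5.2} {x5.3}

Reducing the first expression gives {out.1, out.3, x1.2, x2.1, x2.2, x3.1, x3.2, x5.1, x5.2, x5.3} {out.2} {x1.1} {x1.3, x4.3} {x2.3} {x3.3} {x4.1, x4.2}
Reducing the second expression gives {out.1, out.2} {out.3} {x1.1} {x1.2} {x1.3, x4.3} {x2.1, x2.2} {x2.3} {x3.1} {x3.2} {x3.3} {x4.1} {x4.2} {x5.1} {x5.2} {x5.3}
The normal forms differ: not equal.


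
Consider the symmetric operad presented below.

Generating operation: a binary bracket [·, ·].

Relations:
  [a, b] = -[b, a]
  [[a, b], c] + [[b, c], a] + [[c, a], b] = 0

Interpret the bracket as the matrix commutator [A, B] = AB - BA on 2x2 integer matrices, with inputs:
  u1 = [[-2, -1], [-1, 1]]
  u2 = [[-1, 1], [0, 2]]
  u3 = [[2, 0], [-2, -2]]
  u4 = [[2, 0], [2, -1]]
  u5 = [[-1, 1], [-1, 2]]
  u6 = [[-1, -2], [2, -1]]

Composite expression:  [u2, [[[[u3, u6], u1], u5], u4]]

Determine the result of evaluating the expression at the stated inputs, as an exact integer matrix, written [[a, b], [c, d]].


[[-144, -240], [-432, 144]]

[u3, u6] = [[-4, -8], [-8, 4]]
[[u3, u6], u1] = [[0, -16], [16, 0]]
[[[u3, u6], u1], u5] = [[0, -48], [-48, 0]]
[[[[u3, u6], u1], u5], u4] = [[-96, 144], [-144, 96]]
[u2, [[[[u3, u6], u1], u5], u4]] = [[-144, -240], [-432, 144]]


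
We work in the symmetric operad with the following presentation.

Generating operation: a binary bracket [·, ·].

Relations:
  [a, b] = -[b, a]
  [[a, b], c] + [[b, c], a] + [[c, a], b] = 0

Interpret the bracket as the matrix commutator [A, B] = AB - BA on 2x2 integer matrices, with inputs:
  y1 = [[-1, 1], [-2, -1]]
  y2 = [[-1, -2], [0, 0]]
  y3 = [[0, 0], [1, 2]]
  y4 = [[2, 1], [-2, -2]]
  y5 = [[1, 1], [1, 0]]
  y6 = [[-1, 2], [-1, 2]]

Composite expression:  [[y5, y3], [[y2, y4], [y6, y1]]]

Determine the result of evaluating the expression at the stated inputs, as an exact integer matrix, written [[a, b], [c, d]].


[y5, y3] = [[1, 2], [-3, -1]]
[y2, y4] = [[4, 7], [-2, -4]]
[y6, y1] = [[-3, -3], [-6, 3]]
[[y2, y4], [y6, y1]] = [[-48, 18], [60, 48]]
[[y5, y3], [[y2, y4], [y6, y1]]] = [[174, 228], [168, -174]]

[[174, 228], [168, -174]]


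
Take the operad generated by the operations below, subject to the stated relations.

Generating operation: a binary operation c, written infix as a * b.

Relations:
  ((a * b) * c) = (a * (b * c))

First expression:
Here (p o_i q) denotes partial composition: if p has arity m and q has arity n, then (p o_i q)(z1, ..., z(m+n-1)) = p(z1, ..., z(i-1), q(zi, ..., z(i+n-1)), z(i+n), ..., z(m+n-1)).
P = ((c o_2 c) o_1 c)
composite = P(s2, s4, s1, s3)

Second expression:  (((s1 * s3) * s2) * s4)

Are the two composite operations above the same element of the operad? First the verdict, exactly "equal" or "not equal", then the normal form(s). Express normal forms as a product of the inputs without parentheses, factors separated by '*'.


Normal form of the first expression: s2 * s4 * s1 * s3
Normal form of the second expression: s1 * s3 * s2 * s4
Distinct normal forms: not equal.

not equal: they reduce to s2 * s4 * s1 * s3 and s1 * s3 * s2 * s4


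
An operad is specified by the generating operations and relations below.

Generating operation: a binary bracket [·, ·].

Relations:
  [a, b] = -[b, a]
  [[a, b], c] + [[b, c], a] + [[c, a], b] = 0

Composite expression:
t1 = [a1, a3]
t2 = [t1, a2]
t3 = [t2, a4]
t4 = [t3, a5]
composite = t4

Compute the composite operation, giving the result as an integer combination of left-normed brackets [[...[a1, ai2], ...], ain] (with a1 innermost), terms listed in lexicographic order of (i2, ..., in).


Skip Jacobi rewriting: expand, keep a1-initial words, read off terms.
Composite bracket: [[[[a1, a3], a2], a4], a5]
Applying ab - ba throughout gives 16 signed words (2^4 = 16).
Words beginning with a1 determine it all:
  sign of a1a3a2a4a5 is +1, so it contributes +[[[[a1, a3], a2], a4], a5]

[[[[a1, a3], a2], a4], a5]


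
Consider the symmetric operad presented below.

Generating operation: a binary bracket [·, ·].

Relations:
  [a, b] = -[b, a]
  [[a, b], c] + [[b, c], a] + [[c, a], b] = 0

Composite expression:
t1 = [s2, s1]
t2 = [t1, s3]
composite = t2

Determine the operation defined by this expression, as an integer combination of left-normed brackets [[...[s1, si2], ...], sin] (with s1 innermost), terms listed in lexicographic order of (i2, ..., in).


-[[s1, s2], s3]

Left-normed coefficients sit on the s1-initial expansion words.
Composite bracket: [[s2, s1], s3]
Full expansion: 4 signed words from ab - ba (2^2 = 4).
Coefficients come from the s1-initial words:
  from s1s2s3, sign -1: term -[[s1, s2], s3]


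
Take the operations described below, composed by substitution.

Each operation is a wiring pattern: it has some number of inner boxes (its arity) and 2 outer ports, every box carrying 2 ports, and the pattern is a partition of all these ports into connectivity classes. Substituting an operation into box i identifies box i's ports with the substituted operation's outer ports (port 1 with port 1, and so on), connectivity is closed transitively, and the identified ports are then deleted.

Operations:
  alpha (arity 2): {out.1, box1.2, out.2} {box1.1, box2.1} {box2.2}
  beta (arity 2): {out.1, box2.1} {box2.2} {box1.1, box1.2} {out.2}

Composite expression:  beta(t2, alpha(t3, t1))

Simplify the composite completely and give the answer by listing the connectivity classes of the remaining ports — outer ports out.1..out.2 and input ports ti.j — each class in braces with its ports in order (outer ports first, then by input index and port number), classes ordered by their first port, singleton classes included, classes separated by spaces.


{out.1, t3.2} {out.2} {t1.1, t3.1} {t1.2} {t2.1, t2.2}

Reachability decides: close wires over beta-identified ports.
composing alpha on (t3, t1), with out.j its own outer ports: {out.1, out.2, t3.2} {t1.1, t3.1} {t1.2}
composing beta on (t2, t3, t1), with out.j its own outer ports: {out.1, t3.2} {out.2} {t1.1, t3.1} {t1.2} {t2.1, t2.2}


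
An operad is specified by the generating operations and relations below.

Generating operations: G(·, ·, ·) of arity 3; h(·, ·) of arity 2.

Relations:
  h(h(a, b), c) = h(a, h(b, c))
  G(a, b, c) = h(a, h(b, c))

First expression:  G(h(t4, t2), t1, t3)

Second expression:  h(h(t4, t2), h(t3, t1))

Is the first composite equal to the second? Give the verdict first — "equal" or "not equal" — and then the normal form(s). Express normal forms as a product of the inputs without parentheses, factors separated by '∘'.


not equal; first: t4 ∘ t2 ∘ t1 ∘ t3; second: t4 ∘ t2 ∘ t3 ∘ t1

The first expression reduces to t4 ∘ t2 ∘ t1 ∘ t3
The second expression reduces to t4 ∘ t2 ∘ t3 ∘ t1
Different reductions; not equal.


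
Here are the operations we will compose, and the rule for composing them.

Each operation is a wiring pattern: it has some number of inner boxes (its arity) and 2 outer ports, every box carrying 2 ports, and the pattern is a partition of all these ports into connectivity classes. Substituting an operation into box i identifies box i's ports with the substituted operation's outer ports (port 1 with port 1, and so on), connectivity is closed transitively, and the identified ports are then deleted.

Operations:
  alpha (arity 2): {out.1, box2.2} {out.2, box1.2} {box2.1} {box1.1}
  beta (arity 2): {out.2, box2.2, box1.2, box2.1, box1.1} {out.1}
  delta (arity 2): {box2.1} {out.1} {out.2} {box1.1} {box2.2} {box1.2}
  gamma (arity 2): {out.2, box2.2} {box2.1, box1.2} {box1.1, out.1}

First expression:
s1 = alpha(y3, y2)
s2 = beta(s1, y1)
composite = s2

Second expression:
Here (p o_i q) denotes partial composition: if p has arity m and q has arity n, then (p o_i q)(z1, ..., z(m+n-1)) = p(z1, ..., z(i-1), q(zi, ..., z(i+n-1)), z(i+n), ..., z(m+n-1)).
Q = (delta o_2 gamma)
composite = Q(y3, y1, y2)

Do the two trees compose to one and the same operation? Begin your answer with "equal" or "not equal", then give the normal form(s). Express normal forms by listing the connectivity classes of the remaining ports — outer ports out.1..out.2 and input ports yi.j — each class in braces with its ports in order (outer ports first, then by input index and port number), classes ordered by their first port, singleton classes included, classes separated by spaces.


not equal: they reduce to {out.1} {out.2, y1.1, y1.2, y2.2, y3.2} {y2.1} {y3.1} and {out.1} {out.2} {y1.1} {y1.2, y2.1} {y2.2} {y3.1} {y3.2}

The first composite normalizes to {out.1} {out.2, y1.1, y1.2, y2.2, y3.2} {y2.1} {y3.1}
The second composite normalizes to {out.1} {out.2} {y1.1} {y1.2, y2.1} {y2.2} {y3.1} {y3.2}
The normal forms differ: not equal.


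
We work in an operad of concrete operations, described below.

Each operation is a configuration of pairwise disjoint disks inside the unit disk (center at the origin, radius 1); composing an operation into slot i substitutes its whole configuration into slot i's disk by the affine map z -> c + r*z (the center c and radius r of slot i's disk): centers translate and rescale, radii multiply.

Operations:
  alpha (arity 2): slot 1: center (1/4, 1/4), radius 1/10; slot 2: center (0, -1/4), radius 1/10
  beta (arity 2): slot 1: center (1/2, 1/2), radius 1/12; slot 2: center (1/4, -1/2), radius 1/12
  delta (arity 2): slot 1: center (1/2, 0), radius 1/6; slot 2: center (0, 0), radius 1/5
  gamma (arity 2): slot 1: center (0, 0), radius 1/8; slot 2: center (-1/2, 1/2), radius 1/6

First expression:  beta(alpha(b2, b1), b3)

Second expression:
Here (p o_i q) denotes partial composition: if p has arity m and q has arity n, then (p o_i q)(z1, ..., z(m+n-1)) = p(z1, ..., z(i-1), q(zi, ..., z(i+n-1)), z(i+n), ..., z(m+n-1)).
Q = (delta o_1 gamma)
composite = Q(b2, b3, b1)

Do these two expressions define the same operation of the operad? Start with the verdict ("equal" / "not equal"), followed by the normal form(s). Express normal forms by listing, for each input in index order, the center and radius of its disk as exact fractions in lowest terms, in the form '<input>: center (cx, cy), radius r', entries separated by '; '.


not equal; the first gives b1: center (1/2, 23/48), radius 1/120; b2: center (25/48, 25/48), radius 1/120; b3: center (1/4, -1/2), radius 1/12 and the second b1: center (0, 0), radius 1/5; b2: center (1/2, 0), radius 1/48; b3: center (5/12, 1/12), radius 1/36

Normal form of the first expression: b1: center (1/2, 23/48), radius 1/120; b2: center (25/48, 25/48), radius 1/120; b3: center (1/4, -1/2), radius 1/12
Normal form of the second expression: b1: center (0, 0), radius 1/5; b2: center (1/2, 0), radius 1/48; b3: center (5/12, 1/12), radius 1/36
The normal forms differ: not equal.


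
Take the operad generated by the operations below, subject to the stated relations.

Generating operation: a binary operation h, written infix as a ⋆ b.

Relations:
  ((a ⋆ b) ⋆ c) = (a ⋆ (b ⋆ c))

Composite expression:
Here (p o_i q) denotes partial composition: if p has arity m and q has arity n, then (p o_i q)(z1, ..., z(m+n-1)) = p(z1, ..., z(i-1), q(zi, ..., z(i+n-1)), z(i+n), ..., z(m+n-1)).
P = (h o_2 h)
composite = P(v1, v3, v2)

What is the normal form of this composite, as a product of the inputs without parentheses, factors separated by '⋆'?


v1 ⋆ v3 ⋆ v2

All parenthesizations of h agree; list the v-inputs left to right.
(v3 ⋆ v2) linearizes to v3 ⋆ v2
(v1 ⋆ (v3 ⋆ v2)) linearizes to v1 ⋆ v3 ⋆ v2


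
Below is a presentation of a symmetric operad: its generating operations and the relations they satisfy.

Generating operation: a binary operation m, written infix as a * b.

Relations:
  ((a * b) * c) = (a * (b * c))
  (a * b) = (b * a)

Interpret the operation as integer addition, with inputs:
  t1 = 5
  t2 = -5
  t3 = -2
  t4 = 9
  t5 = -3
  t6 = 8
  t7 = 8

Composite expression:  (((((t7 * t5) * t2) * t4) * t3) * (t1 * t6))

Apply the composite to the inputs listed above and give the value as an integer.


20

(t7 * t5) = 5
((t7 * t5) * t2) = 0
(((t7 * t5) * t2) * t4) = 9
((((t7 * t5) * t2) * t4) * t3) = 7
(t1 * t6) = 13
(((((t7 * t5) * t2) * t4) * t3) * (t1 * t6)) = 20


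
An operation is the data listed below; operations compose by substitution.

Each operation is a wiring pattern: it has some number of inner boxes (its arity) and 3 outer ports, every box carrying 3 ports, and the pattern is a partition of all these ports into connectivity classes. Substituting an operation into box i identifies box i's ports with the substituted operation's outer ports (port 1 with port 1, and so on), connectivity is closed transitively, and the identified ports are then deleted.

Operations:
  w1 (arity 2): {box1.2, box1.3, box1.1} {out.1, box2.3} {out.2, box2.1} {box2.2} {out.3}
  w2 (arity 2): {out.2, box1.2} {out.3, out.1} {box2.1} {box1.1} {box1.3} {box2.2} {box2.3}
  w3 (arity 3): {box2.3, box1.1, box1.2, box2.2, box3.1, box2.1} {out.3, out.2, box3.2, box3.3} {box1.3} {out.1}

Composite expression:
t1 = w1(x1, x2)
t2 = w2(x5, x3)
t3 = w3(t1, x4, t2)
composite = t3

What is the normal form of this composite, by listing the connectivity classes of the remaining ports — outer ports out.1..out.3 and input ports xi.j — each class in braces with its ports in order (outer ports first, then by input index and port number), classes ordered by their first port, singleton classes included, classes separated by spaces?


{out.1} {out.2, out.3, x2.1, x2.3, x4.1, x4.2, x4.3, x5.2} {x1.1, x1.2, x1.3} {x2.2} {x3.1} {x3.2} {x3.3} {x5.1} {x5.3}


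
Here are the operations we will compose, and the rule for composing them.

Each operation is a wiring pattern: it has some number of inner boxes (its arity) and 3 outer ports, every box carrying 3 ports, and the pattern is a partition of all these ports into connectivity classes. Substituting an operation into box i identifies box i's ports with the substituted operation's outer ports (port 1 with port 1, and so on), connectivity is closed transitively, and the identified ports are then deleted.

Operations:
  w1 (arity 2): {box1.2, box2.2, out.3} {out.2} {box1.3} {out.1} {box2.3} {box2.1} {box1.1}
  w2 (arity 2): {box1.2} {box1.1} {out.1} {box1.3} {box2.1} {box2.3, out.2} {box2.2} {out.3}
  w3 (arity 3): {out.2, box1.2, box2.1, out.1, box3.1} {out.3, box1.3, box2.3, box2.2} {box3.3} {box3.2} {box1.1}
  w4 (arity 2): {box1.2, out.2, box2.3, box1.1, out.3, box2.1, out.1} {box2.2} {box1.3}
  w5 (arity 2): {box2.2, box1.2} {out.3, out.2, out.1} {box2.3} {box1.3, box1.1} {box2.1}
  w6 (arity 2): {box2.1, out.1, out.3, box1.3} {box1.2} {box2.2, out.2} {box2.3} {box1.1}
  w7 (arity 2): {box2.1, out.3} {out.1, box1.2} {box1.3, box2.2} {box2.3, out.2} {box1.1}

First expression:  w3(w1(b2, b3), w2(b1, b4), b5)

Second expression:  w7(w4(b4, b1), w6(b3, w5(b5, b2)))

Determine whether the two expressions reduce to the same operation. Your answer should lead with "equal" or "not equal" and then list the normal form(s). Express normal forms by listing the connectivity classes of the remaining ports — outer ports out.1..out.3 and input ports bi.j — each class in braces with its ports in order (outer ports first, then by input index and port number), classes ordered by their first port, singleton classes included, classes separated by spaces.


Reducing the first expression gives {out.1, out.2, b5.1} {out.3, b2.2, b3.2, b4.3} {b1.1} {b1.2} {b1.3} {b2.1} {b2.3} {b3.1} {b3.3} {b4.1} {b4.2} {b5.2} {b5.3}
Reducing the second expression gives {out.1, out.2, out.3, b1.1, b1.3, b3.3, b4.1, b4.2} {b1.2} {b2.1} {b2.2, b5.2} {b2.3} {b3.1} {b3.2} {b4.3} {b5.1, b5.3}
The normal forms differ: not equal.

not equal; first: {out.1, out.2, b5.1} {out.3, b2.2, b3.2, b4.3} {b1.1} {b1.2} {b1.3} {b2.1} {b2.3} {b3.1} {b3.3} {b4.1} {b4.2} {b5.2} {b5.3}; second: {out.1, out.2, out.3, b1.1, b1.3, b3.3, b4.1, b4.2} {b1.2} {b2.1} {b2.2, b5.2} {b2.3} {b3.1} {b3.2} {b4.3} {b5.1, b5.3}


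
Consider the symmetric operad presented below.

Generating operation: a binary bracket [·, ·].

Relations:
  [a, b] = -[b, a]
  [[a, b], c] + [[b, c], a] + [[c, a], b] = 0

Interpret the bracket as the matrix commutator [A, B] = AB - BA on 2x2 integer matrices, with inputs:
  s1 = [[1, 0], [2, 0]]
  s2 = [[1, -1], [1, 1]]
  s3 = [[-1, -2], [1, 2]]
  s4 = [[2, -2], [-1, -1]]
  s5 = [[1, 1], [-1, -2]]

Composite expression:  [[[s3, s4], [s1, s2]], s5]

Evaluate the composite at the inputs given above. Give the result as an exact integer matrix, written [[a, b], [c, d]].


[s3, s4] = [[4, 12], [0, -4]]
[s1, s2] = [[2, -1], [-1, -2]]
[[s3, s4], [s1, s2]] = [[-12, -56], [8, 12]]
[[[s3, s4], [s1, s2]], s5] = [[48, 144], [0, -48]]

[[48, 144], [0, -48]]


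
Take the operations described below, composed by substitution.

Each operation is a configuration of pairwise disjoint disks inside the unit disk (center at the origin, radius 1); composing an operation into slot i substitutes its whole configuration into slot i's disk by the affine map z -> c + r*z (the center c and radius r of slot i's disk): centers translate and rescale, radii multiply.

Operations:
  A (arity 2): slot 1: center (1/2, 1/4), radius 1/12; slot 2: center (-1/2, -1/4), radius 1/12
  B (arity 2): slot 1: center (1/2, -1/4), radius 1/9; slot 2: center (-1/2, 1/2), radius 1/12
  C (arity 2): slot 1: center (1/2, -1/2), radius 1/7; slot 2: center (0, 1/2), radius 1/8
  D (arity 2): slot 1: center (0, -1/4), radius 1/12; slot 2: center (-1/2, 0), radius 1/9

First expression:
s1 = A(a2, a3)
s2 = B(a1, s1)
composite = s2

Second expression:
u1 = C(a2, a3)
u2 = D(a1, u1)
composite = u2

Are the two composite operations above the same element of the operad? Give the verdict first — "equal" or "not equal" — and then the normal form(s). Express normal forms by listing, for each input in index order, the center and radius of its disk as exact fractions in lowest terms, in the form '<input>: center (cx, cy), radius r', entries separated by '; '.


not equal: they reduce to a1: center (1/2, -1/4), radius 1/9; a2: center (-11/24, 25/48), radius 1/144; a3: center (-13/24, 23/48), radius 1/144 and a1: center (0, -1/4), radius 1/12; a2: center (-4/9, -1/18), radius 1/63; a3: center (-1/2, 1/18), radius 1/72

Normal form of the first expression: a1: center (1/2, -1/4), radius 1/9; a2: center (-11/24, 25/48), radius 1/144; a3: center (-13/24, 23/48), radius 1/144
Normal form of the second expression: a1: center (0, -1/4), radius 1/12; a2: center (-4/9, -1/18), radius 1/63; a3: center (-1/2, 1/18), radius 1/72
The normal forms differ: not equal.


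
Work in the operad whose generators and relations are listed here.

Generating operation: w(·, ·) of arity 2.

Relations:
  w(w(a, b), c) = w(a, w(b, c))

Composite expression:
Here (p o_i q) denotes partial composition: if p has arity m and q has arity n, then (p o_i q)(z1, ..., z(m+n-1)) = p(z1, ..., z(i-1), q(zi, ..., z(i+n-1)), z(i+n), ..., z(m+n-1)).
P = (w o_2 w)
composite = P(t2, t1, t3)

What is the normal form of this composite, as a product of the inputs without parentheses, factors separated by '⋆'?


t2 ⋆ t1 ⋆ t3

The w-tree's shape is irrelevant; the t-reading-order decides.
w(t1, t3) reduces to t1 ⋆ t3
w(t2, w(t1, t3)) reduces to t2 ⋆ t1 ⋆ t3


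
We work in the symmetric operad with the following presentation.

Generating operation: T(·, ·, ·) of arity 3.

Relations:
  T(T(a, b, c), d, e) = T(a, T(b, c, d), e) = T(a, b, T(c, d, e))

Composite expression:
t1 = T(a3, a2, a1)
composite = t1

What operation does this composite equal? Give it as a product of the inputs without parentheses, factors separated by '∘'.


a3 ∘ a2 ∘ a1


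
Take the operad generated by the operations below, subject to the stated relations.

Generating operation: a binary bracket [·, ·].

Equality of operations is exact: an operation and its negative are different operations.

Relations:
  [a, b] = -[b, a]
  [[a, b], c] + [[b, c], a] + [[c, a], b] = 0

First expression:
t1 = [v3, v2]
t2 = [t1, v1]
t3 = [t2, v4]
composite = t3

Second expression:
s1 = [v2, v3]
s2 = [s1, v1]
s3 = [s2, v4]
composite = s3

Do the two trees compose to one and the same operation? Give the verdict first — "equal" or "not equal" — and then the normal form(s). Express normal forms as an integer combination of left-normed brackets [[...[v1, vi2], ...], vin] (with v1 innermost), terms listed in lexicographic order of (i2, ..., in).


not equal; first: [[[v1, v2], v3], v4] - [[[v1, v3], v2], v4]; second: -[[[v1, v2], v3], v4] + [[[v1, v3], v2], v4]

Normal form of the first expression: [[[v1, v2], v3], v4] - [[[v1, v3], v2], v4]
Normal form of the second expression: -[[[v1, v2], v3], v4] + [[[v1, v3], v2], v4]
Different reductions; not equal.


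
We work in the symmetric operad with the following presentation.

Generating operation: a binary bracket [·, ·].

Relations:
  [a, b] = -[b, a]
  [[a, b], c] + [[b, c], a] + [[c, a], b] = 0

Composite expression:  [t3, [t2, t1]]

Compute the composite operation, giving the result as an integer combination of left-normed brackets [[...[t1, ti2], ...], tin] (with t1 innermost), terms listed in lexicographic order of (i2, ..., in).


Skip Jacobi rewriting: expand, keep t1-initial words, read off terms.
Composite bracket: [t3, [t2, t1]]
The bracket unfolds into 4 signed words via [a, b] = ab - ba (2^2 = 4).
Words beginning with t1 determine it all:
  word t1t2t3 has sign +1, contributing +[[t1, t2], t3]

[[t1, t2], t3]


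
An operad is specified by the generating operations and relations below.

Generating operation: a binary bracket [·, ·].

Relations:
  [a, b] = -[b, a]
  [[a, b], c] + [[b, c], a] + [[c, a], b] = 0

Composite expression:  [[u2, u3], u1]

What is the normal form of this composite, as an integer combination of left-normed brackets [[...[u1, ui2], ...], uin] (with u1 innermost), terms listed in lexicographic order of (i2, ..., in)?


-[[u1, u2], u3] + [[u1, u3], u2]

Left-normed coefficients sit on the u1-initial expansion words.
Composite bracket: [[u2, u3], u1]
The bracket unfolds into 4 signed words via [a, b] = ab - ba (2^2 = 4).
Coefficients come from the u1-initial words:
  u1u2u3 appears with sign -1, giving the term -[[u1, u2], u3]
  u1u3u2 appears with sign +1, giving the term +[[u1, u3], u2]


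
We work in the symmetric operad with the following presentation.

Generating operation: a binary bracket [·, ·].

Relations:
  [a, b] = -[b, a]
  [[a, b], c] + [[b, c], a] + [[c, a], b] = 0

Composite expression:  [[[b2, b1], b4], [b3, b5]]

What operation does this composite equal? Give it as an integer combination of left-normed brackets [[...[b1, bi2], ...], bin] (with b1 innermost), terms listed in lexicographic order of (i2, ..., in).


Antisymmetry and Jacobi reduce to b1-anchored left-normed brackets.
Composite bracket: [[[b2, b1], b4], [b3, b5]]
Each bracket splits as ab - ba, giving 16 signed words (2^4 = 16).
Coefficients come from the b1-initial words:
  b1b2b4b3b5 appears with sign -1, giving the term -[[[[b1, b2], b4], b3], b5]
  b1b2b4b5b3 appears with sign +1, giving the term +[[[[b1, b2], b4], b5], b3]

-[[[[b1, b2], b4], b3], b5] + [[[[b1, b2], b4], b5], b3]


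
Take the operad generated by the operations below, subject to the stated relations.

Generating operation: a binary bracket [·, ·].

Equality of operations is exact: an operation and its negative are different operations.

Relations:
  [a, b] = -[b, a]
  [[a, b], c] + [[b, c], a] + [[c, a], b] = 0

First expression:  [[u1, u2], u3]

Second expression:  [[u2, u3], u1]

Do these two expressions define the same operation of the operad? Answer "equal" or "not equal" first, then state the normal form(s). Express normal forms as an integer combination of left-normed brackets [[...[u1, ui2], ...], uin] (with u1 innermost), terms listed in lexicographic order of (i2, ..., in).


not equal; first: [[u1, u2], u3]; second: -[[u1, u2], u3] + [[u1, u3], u2]


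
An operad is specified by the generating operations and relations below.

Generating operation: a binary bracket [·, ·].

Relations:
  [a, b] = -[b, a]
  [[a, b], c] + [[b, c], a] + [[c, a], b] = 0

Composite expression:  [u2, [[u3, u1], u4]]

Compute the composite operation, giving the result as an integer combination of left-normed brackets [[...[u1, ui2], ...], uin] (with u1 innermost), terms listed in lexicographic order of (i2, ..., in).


[[[u1, u3], u4], u2]

Expand each bracket as ab - ba; the u1-initial words give the coefficients.
Composite bracket: [u2, [[u3, u1], u4]]
Each bracket splits as ab - ba, giving 8 signed words (2^3 = 8).
Words beginning with u1 determine it all:
  sign of u1u3u4u2 is +1, so it contributes +[[[u1, u3], u4], u2]


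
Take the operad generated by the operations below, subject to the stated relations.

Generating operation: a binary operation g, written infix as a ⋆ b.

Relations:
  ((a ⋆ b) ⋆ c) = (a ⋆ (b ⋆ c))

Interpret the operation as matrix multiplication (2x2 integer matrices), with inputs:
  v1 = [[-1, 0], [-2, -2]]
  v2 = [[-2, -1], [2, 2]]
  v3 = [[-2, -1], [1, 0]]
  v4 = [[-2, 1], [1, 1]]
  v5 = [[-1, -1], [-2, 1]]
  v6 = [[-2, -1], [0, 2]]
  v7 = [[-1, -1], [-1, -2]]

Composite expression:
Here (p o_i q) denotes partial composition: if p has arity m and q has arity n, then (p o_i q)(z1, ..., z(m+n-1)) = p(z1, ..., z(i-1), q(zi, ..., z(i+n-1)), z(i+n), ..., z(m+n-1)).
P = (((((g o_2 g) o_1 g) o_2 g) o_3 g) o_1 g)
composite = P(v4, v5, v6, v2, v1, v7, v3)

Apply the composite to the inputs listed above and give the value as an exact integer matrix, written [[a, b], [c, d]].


[[-36, -60], [6, 6]]

(v4 ⋆ v5) = [[0, 3], [-3, 0]]
(v2 ⋆ v1) = [[4, 2], [-6, -4]]
(v6 ⋆ (v2 ⋆ v1)) = [[-2, 0], [-12, -8]]
((v4 ⋆ v5) ⋆ (v6 ⋆ (v2 ⋆ v1))) = [[-36, -24], [6, 0]]
(v7 ⋆ v3) = [[1, 1], [0, 1]]
(((v4 ⋆ v5) ⋆ (v6 ⋆ (v2 ⋆ v1))) ⋆ (v7 ⋆ v3)) = [[-36, -60], [6, 6]]


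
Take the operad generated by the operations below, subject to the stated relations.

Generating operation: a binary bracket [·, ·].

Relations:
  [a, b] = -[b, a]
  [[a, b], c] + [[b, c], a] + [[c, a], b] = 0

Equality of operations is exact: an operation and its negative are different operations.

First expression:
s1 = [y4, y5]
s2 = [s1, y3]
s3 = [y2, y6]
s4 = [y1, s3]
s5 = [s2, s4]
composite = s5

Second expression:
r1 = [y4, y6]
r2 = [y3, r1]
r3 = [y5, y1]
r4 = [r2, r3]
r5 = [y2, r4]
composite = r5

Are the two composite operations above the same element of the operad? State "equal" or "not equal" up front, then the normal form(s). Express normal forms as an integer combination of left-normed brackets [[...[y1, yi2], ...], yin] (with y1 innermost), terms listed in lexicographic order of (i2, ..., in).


The first expression, normalized: [[[[[y1, y2], y6], y3], y4], y5] - [[[[[y1, y2], y6], y3], y5], y4] - [[[[[y1, y2], y6], y4], y5], y3] + [[[[[y1, y2], y6], y5], y4], y3] - [[[[[y1, y6], y2], y3], y4], y5] + [[[[[y1, y6], y2], y3], y5], y4] + [[[[[y1, y6], y2], y4], y5], y3] - [[[[[y1, y6], y2], y5], y4], y3]
The second expression, normalized: -[[[[[y1, y5], y3], y4], y6], y2] + [[[[[y1, y5], y3], y6], y4], y2] + [[[[[y1, y5], y4], y6], y3], y2] - [[[[[y1, y5], y6], y4], y3], y2]
The normal forms differ: not equal.

not equal; the first gives [[[[[y1, y2], y6], y3], y4], y5] - [[[[[y1, y2], y6], y3], y5], y4] - [[[[[y1, y2], y6], y4], y5], y3] + [[[[[y1, y2], y6], y5], y4], y3] - [[[[[y1, y6], y2], y3], y4], y5] + [[[[[y1, y6], y2], y3], y5], y4] + [[[[[y1, y6], y2], y4], y5], y3] - [[[[[y1, y6], y2], y5], y4], y3] and the second -[[[[[y1, y5], y3], y4], y6], y2] + [[[[[y1, y5], y3], y6], y4], y2] + [[[[[y1, y5], y4], y6], y3], y2] - [[[[[y1, y5], y6], y4], y3], y2]


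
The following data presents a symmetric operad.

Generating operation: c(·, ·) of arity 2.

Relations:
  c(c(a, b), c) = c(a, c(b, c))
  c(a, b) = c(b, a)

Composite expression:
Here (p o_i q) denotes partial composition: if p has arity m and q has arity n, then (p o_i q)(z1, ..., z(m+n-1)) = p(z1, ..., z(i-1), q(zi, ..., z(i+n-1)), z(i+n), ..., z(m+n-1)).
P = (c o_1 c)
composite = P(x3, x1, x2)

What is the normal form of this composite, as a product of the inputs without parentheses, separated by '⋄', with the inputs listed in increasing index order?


With c associative and commutative, the x-input set is all that matters.
c(x3, x1) spells out as x3 ⋄ x1
c(c(x3, x1), x2) spells out as x3 ⋄ x1 ⋄ x2
putting the inputs in ascending order: x1 ⋄ x2 ⋄ x3

x1 ⋄ x2 ⋄ x3


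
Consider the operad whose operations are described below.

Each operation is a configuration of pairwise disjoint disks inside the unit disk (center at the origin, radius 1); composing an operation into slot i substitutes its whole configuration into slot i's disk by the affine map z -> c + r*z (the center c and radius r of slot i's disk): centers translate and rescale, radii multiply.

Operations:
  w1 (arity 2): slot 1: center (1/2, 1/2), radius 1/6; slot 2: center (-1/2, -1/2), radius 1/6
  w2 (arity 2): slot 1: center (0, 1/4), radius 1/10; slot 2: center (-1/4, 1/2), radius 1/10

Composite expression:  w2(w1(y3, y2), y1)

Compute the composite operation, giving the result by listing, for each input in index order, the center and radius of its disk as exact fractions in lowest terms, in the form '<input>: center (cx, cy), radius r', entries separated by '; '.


Follow each y-input down from w2: c' goes to c + r*c', radius to r*r'.
y3: after 2 affine steps, its disk has center (1/20, 3/10), radius 1/60
y2: after 2 affine steps, its disk has center (-1/20, 1/5), radius 1/60
y1: after 1 affine step, its disk has center (-1/4, 1/2), radius 1/10

y1: center (-1/4, 1/2), radius 1/10; y2: center (-1/20, 1/5), radius 1/60; y3: center (1/20, 3/10), radius 1/60


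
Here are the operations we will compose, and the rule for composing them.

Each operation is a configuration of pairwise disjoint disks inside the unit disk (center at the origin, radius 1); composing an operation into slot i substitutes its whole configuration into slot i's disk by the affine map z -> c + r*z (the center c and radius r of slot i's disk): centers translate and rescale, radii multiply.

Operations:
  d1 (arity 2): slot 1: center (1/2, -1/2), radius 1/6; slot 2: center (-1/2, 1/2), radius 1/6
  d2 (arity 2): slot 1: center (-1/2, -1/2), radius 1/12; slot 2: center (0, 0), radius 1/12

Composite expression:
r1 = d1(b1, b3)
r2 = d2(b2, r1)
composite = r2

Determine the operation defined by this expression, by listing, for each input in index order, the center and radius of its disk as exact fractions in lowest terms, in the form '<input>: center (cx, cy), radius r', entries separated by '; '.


b1: center (1/24, -1/24), radius 1/72; b2: center (-1/2, -1/2), radius 1/12; b3: center (-1/24, 1/24), radius 1/72

Each b-disk chains the slot maps above it in d2; radii multiply.
b2: after 1 affine step, its disk has center (-1/2, -1/2), radius 1/12
b1: after 2 affine steps, its disk has center (1/24, -1/24), radius 1/72
b3: after 2 affine steps, its disk has center (-1/24, 1/24), radius 1/72


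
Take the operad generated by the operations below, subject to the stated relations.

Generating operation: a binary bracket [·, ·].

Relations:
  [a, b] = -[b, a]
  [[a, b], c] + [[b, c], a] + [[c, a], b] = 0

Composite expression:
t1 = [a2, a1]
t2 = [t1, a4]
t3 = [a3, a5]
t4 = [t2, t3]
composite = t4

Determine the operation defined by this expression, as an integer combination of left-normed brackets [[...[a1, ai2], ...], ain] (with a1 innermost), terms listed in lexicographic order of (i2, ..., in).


-[[[[a1, a2], a4], a3], a5] + [[[[a1, a2], a4], a5], a3]

A multilinear Lie element is pinned by a1-initial words (a1 innermost).
Composite bracket: [[[a2, a1], a4], [a3, a5]]
Under [a, b] = ab - ba we get 16 signed associative words (2^4 = 16).
Only words starting with a1 matter:
  sign of a1a2a4a3a5 is -1, so it contributes -[[[[a1, a2], a4], a3], a5]
  sign of a1a2a4a5a3 is +1, so it contributes +[[[[a1, a2], a4], a5], a3]


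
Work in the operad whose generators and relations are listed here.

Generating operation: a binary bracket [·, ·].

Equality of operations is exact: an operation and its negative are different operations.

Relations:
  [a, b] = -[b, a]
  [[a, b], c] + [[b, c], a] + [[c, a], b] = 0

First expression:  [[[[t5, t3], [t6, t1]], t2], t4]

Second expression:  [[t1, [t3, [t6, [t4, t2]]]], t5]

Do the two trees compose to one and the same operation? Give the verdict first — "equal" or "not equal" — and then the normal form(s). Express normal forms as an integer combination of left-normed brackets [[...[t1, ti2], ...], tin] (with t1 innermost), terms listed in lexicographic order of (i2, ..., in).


not equal; first: -[[[[[t1, t6], t3], t5], t2], t4] + [[[[[t1, t6], t5], t3], t2], t4]; second: -[[[[[t1, t2], t4], t6], t3], t5] + [[[[[t1, t3], t2], t4], t6], t5] - [[[[[t1, t3], t4], t2], t6], t5] - [[[[[t1, t3], t6], t2], t4], t5] + [[[[[t1, t3], t6], t4], t2], t5] + [[[[[t1, t4], t2], t6], t3], t5] + [[[[[t1, t6], t2], t4], t3], t5] - [[[[[t1, t6], t4], t2], t3], t5]

Normal form of the first expression: -[[[[[t1, t6], t3], t5], t2], t4] + [[[[[t1, t6], t5], t3], t2], t4]
Normal form of the second expression: -[[[[[t1, t2], t4], t6], t3], t5] + [[[[[t1, t3], t2], t4], t6], t5] - [[[[[t1, t3], t4], t2], t6], t5] - [[[[[t1, t3], t6], t2], t4], t5] + [[[[[t1, t3], t6], t4], t2], t5] + [[[[[t1, t4], t2], t6], t3], t5] + [[[[[t1, t6], t2], t4], t3], t5] - [[[[[t1, t6], t4], t2], t3], t5]
No match — not equal.


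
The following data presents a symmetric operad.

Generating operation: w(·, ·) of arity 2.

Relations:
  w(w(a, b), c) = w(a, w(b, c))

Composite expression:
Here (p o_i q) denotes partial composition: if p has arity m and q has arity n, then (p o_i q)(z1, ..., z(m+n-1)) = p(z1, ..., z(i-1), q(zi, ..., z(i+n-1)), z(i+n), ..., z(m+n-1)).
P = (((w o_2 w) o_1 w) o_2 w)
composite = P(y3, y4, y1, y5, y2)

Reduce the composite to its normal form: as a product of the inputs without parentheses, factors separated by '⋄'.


y3 ⋄ y4 ⋄ y1 ⋄ y5 ⋄ y2
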